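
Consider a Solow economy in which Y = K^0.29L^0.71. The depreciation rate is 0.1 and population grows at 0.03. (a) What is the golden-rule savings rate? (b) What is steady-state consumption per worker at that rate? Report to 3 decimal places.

Capital per worker breaks even when investment replaces (n + δ)·k; here n + δ = 0.13.
For Cobb-Douglas, s_gold equals capital's share: s_gold = 0.29.
At the golden rule the marginal product of capital equals n+δ: 0.29·k^(0.29−1) = 0.13. Solving, k_gold = (0.29/0.13)^(1/0.71) ≈ 3.0959.
y_gold = 3.0959^0.29 ≈ 1.3878; c_gold = (1−0.29)·y_gold ≈ 0.9853.

(a) s_gold = 0.290; (b) c_gold ≈ 0.985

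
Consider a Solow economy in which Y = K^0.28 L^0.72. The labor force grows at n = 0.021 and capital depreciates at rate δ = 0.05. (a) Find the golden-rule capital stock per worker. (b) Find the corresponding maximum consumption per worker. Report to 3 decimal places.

(a) k_gold ≈ 6.724; (b) c_gold ≈ 1.228

Break-even investment rate: n + δ = 0.021 + 0.05 = 0.071.
Setting f'(k) = n+δ gives 0.28·k^(0.28−1) = 0.071, hence k_gold = (0.28/0.071)^(1/0.72) ≈ 6.7242.
y_gold = 6.7242^0.28 ≈ 1.7051; c_gold = y_gold − 0.071·k_gold ≈ 1.2276.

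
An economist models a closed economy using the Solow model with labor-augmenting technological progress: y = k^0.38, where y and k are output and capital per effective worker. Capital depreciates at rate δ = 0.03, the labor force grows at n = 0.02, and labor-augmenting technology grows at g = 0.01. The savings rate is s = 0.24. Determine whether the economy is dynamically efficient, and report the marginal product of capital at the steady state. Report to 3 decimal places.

dynamically efficient; MPK ≈ 0.095

Capital per effective worker breaks even when investment replaces (n + g + δ)·k; here n + g + δ = 0.06.
Steady-state k*: s·k^0.38 = 0.06·k gives k* = (0.24/0.06)^(1/0.62) ≈ 9.3554.
MPK = 0.38·9.3554^(-0.62) ≈ 0.0950.
MPK > n+g+δ = 0.06, so the economy is dynamically efficient (under-saving).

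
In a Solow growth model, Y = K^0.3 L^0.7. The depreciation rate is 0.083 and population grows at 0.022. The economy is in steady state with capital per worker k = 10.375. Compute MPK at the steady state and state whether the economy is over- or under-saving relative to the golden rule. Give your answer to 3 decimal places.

n + δ = 0.022 + 0.083 = 0.105.
MPK = 0.3·k^(0.3−1) = 0.3·10.375^(-0.7) ≈ 0.0583.
MPK < 0.105, so the economy is dynamically inefficient (over-saving).

over-saving; MPK ≈ 0.058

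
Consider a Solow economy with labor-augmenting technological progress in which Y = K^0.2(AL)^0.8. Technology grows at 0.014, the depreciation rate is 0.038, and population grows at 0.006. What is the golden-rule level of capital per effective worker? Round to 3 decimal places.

k_gold ≈ 4.699

Break-even investment rate: n + g + δ = 0.006 + 0.014 + 0.038 = 0.058.
Setting f'(k) = n+g+δ gives 0.2·k^(0.2−1) = 0.058, hence k_gold = (0.2/0.058)^(1/0.8) ≈ 4.6990.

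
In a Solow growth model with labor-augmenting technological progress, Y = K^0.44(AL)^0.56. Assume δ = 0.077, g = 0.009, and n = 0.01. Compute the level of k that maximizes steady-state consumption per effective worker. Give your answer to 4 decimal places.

The effective depreciation rate is n + g + δ = 0.01 + 0.009 + 0.077 = 0.096.
Setting f'(k) = n+g+δ gives 0.44·k^(0.44−1) = 0.096, hence k_gold = (0.44/0.096)^(1/0.56) ≈ 15.1594.

k_gold ≈ 15.1594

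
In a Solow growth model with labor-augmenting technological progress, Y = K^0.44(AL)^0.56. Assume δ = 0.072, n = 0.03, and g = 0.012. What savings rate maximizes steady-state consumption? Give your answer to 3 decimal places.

s_gold = 0.440

Capital per effective worker breaks even when investment replaces (n + g + δ)·k; here n + g + δ = 0.114.
At the golden rule MPK = n+g+δ, and in any Cobb-Douglas steady state s = (n+g+δ)·k/y = MPK·k/y = capital's share 0.44.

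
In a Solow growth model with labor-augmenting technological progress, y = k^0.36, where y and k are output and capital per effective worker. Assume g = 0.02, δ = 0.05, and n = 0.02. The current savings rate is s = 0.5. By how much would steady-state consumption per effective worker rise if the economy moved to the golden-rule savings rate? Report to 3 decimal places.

Capital per effective worker breaks even when investment replaces (n + g + δ)·k; here n + g + δ = 0.09.
Current steady state (s = 0.5): k* = (0.5/0.09)^(1/0.64) ≈ 14.5759, y* = 14.5759^0.36 ≈ 2.6237, c* = (1−0.5)·2.6237 ≈ 1.3118.
Golden rule sets MPK = n+g+δ: 0.36·k^(0.36−1) = 0.09, so k_gold = (0.36/0.09)^(1/0.64) ≈ 8.7241.
y_gold = 8.7241^0.36 ≈ 2.1810, c_gold = y_gold − 0.09·k_gold ≈ 1.3958.
Gain: Δc = 1.3958 − 1.3118 ≈ 0.0840.

Δc ≈ 0.084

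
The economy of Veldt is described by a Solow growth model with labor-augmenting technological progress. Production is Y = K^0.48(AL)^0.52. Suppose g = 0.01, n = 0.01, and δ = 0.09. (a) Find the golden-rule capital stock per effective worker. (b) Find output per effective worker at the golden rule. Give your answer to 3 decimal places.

The effective depreciation rate is n + g + δ = 0.01 + 0.01 + 0.09 = 0.11.
Setting f'(k) = n+g+δ gives 0.48·k^(0.48−1) = 0.11, hence k_gold = (0.48/0.11)^(1/0.52) ≈ 17.0011.
y_gold = 17.0011^0.48 ≈ 3.8961.

(a) k_gold ≈ 17.001; (b) y_gold ≈ 3.896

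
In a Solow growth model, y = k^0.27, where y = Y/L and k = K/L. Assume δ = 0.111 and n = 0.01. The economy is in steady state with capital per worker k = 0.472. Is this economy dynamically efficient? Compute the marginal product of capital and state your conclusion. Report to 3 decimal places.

dynamically efficient; MPK ≈ 0.467

Break-even investment rate: n + δ = 0.01 + 0.111 = 0.121.
MPK = 0.27·k^(0.27−1) = 0.27·0.472^(-0.73) ≈ 0.4671.
MPK > 0.121, so the economy is dynamically efficient (under-saving).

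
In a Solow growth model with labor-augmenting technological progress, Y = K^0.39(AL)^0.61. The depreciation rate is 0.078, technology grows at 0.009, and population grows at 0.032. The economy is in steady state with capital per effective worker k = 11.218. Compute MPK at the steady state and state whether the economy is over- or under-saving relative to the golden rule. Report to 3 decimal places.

over-saving; MPK ≈ 0.089

Break-even investment rate: n + g + δ = 0.032 + 0.009 + 0.078 = 0.119.
MPK = 0.39·k^(0.39−1) = 0.39·11.218^(-0.61) ≈ 0.0893.
MPK < 0.119, so the economy is dynamically inefficient (over-saving).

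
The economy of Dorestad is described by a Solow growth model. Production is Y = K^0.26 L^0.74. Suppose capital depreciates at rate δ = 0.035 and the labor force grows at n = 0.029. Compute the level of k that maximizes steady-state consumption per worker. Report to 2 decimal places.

k_gold ≈ 6.65

Break-even investment rate: n + δ = 0.029 + 0.035 = 0.064.
Maximizing c = f(k) − (n+δ)·k gives f'(k) = n+δ, i.e. 0.26·k^(0.26−1) = 0.064, so k_gold = (0.26/0.064)^(1/0.74) ≈ 6.6480.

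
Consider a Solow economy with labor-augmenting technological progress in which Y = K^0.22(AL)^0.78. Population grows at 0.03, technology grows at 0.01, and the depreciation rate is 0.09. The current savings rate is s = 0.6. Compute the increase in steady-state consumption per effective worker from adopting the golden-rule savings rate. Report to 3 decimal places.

Δc ≈ 0.289

The effective depreciation rate is n + g + δ = 0.03 + 0.01 + 0.09 = 0.13.
Current steady state (s = 0.6): k* = (0.6/0.13)^(1/0.78) ≈ 7.1047, y* = 7.1047^0.22 ≈ 1.5394, c* = (1−0.6)·1.5394 ≈ 0.6157.
Setting f'(k) = n+g+δ gives 0.22·k^(0.22−1) = 0.13, hence k_gold = (0.22/0.13)^(1/0.78) ≈ 1.9630.
y_gold = 1.9630^0.22 ≈ 1.1600, c_gold = y_gold − 0.13·k_gold ≈ 0.9048.
Gain: Δc = 0.9048 − 0.6157 ≈ 0.2890.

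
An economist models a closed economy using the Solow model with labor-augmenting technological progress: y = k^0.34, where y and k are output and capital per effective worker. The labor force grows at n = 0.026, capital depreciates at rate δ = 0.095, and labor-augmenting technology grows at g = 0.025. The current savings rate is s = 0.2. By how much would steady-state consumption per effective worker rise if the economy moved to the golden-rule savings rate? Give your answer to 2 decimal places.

The effective depreciation rate is n + g + δ = 0.026 + 0.025 + 0.095 = 0.146.
Current steady state (s = 0.2): k* = (0.2/0.146)^(1/0.66) ≈ 1.6110, y* = 1.6110^0.34 ≈ 1.1760, c* = (1−0.2)·1.1760 ≈ 0.9408.
Setting f'(k) = n+g+δ gives 0.34·k^(0.34−1) = 0.146, hence k_gold = (0.34/0.146)^(1/0.66) ≈ 3.5996.
y_gold = 3.5996^0.34 ≈ 1.5457, c_gold = y_gold − 0.146·k_gold ≈ 1.0202.
Gain: Δc = 1.0202 − 0.9408 ≈ 0.0794.

Δc ≈ 0.08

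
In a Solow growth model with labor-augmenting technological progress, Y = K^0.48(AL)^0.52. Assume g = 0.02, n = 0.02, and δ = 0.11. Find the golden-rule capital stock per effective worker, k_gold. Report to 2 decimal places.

n + g + δ = 0.02 + 0.02 + 0.11 = 0.15.
Setting f'(k) = n+g+δ gives 0.48·k^(0.48−1) = 0.15, hence k_gold = (0.48/0.15)^(1/0.52) ≈ 9.3636.

k_gold ≈ 9.36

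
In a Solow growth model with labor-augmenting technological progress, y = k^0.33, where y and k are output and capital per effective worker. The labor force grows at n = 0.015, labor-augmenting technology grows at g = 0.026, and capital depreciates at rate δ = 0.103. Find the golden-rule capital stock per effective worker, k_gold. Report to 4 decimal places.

n + g + δ = 0.015 + 0.026 + 0.103 = 0.144.
Maximizing c = f(k) − (n+g+δ)·k gives f'(k) = n+g+δ, i.e. 0.33·k^(0.33−1) = 0.144, so k_gold = (0.33/0.144)^(1/0.67) ≈ 3.4478.

k_gold ≈ 3.4478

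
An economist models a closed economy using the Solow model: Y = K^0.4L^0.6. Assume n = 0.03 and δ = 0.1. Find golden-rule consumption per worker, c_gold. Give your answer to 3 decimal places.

c_gold ≈ 1.269

The effective depreciation rate is n + δ = 0.03 + 0.1 = 0.13.
Golden rule sets MPK = n+δ: 0.4·k^(0.4−1) = 0.13, so k_gold = (0.4/0.13)^(1/0.6) ≈ 6.5092.
y_gold = 6.5092^0.4 ≈ 2.1155.
c_gold = y_gold − (n+δ)·k_gold = 2.1155 − 0.13·6.5092 ≈ 1.2693.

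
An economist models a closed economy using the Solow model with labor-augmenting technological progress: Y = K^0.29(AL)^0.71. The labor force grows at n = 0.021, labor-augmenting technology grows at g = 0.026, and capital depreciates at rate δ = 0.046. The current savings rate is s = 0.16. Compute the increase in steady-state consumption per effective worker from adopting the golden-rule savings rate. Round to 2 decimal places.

Δc ≈ 0.08

n + g + δ = 0.021 + 0.026 + 0.046 = 0.093.
Current steady state (s = 0.16): k* = (0.16/0.093)^(1/0.71) ≈ 2.1473, y* = 2.1473^0.29 ≈ 1.2481, c* = (1−0.16)·1.2481 ≈ 1.0484.
At the golden rule the marginal product of capital equals n+g+δ: 0.29·k^(0.29−1) = 0.093. Solving, k_gold = (0.29/0.093)^(1/0.71) ≈ 4.9620.
y_gold = 4.9620^0.29 ≈ 1.5913, c_gold = y_gold − 0.093·k_gold ≈ 1.1298.
Gain: Δc = 1.1298 − 1.0484 ≈ 0.0814.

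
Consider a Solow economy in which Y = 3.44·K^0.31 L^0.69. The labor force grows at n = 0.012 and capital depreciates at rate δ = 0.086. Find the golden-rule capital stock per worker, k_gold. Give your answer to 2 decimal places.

Capital per worker breaks even when investment replaces (n + δ)·k; here n + δ = 0.098.
Golden rule sets MPK = n+δ: 0.31·3.44·k^(0.31−1) = 0.098, so k_gold = (0.31·3.44/0.098)^(1/0.69) ≈ 31.8021.

k_gold ≈ 31.80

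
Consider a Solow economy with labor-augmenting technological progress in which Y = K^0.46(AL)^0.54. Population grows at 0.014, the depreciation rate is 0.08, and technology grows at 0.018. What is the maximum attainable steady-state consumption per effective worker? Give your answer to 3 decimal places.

c_gold ≈ 1.799

n + g + δ = 0.014 + 0.018 + 0.08 = 0.112.
Maximizing c = f(k) − (n+g+δ)·k gives f'(k) = n+g+δ, i.e. 0.46·k^(0.46−1) = 0.112, so k_gold = (0.46/0.112)^(1/0.54) ≈ 13.6831.
y_gold = 13.6831^0.46 ≈ 3.3315.
c_gold = y_gold − (n+g+δ)·k_gold = 3.3315 − 0.112·13.6831 ≈ 1.7990.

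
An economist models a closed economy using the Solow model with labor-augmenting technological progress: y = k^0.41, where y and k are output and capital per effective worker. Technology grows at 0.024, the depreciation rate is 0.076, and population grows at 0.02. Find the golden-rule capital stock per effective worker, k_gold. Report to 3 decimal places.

k_gold ≈ 8.024

The effective depreciation rate is n + g + δ = 0.02 + 0.024 + 0.076 = 0.12.
Maximizing c = f(k) − (n+g+δ)·k gives f'(k) = n+g+δ, i.e. 0.41·k^(0.41−1) = 0.12, so k_gold = (0.41/0.12)^(1/0.59) ≈ 8.0244.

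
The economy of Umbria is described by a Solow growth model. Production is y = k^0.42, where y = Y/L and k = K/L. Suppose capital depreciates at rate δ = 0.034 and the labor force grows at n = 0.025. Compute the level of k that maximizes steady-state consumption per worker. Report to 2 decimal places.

k_gold ≈ 29.49

The effective depreciation rate is n + δ = 0.025 + 0.034 = 0.059.
Maximizing c = f(k) − (n+δ)·k gives f'(k) = n+δ, i.e. 0.42·k^(0.42−1) = 0.059, so k_gold = (0.42/0.059)^(1/0.58) ≈ 29.4884.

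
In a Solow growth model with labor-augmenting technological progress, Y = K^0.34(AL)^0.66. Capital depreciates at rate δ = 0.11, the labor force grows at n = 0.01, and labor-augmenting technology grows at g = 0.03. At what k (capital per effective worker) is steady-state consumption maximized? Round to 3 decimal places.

k_gold ≈ 3.455

Break-even investment rate: n + g + δ = 0.01 + 0.03 + 0.11 = 0.15.
Setting f'(k) = n+g+δ gives 0.34·k^(0.34−1) = 0.15, hence k_gold = (0.34/0.15)^(1/0.66) ≈ 3.4551.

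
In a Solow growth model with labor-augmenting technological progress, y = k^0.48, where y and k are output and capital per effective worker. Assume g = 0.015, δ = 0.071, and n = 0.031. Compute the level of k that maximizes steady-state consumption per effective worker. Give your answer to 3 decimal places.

Break-even investment rate: n + g + δ = 0.031 + 0.015 + 0.071 = 0.117.
At the golden rule the marginal product of capital equals n+g+δ: 0.48·k^(0.48−1) = 0.117. Solving, k_gold = (0.48/0.117)^(1/0.52) ≈ 15.0992.

k_gold ≈ 15.099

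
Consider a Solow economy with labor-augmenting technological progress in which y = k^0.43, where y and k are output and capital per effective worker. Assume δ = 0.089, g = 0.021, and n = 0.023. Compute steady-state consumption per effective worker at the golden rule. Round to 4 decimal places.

Break-even investment rate: n + g + δ = 0.023 + 0.021 + 0.089 = 0.133.
At the golden rule the marginal product of capital equals n+g+δ: 0.43·k^(0.43−1) = 0.133. Solving, k_gold = (0.43/0.133)^(1/0.57) ≈ 7.8355.
y_gold = 7.8355^0.43 ≈ 2.4235.
c_gold = y_gold − (n+g+δ)·k_gold = 2.4235 − 0.133·7.8355 ≈ 1.3814.

c_gold ≈ 1.3814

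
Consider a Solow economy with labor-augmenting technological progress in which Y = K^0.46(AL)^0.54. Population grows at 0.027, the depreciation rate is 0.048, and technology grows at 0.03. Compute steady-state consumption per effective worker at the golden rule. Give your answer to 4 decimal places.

c_gold ≈ 1.9007

Capital per effective worker breaks even when investment replaces (n + g + δ)·k; here n + g + δ = 0.105.
Golden rule sets MPK = n+g+δ: 0.46·k^(0.46−1) = 0.105, so k_gold = (0.46/0.105)^(1/0.54) ≈ 15.4202.
y_gold = 15.4202^0.46 ≈ 3.5198.
c_gold = y_gold − (n+g+δ)·k_gold = 3.5198 − 0.105·15.4202 ≈ 1.9007.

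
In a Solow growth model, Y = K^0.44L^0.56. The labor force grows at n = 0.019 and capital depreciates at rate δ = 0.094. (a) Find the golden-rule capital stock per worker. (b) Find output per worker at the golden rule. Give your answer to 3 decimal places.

The effective depreciation rate is n + δ = 0.019 + 0.094 = 0.113.
Maximizing c = f(k) − (n+δ)·k gives f'(k) = n+δ, i.e. 0.44·k^(0.44−1) = 0.113, so k_gold = (0.44/0.113)^(1/0.56) ≈ 11.3303.
y_gold = 11.3303^0.44 ≈ 2.9098.

(a) k_gold ≈ 11.330; (b) y_gold ≈ 2.910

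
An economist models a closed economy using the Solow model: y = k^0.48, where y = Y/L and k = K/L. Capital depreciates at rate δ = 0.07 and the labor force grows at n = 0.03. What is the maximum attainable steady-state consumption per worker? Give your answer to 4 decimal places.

The effective depreciation rate is n + δ = 0.03 + 0.07 = 0.1.
Setting f'(k) = n+δ gives 0.48·k^(0.48−1) = 0.1, hence k_gold = (0.48/0.1)^(1/0.52) ≈ 20.4211.
y_gold = 20.4211^0.48 ≈ 4.2544.
c_gold = y_gold − (n+δ)·k_gold = 4.2544 − 0.1·20.4211 ≈ 2.2123.

c_gold ≈ 2.2123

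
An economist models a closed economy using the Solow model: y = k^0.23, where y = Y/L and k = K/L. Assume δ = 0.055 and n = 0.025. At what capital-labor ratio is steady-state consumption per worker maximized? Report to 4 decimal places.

k_gold ≈ 3.9412

Break-even investment rate: n + δ = 0.025 + 0.055 = 0.08.
At the golden rule the marginal product of capital equals n+δ: 0.23·k^(0.23−1) = 0.08. Solving, k_gold = (0.23/0.08)^(1/0.77) ≈ 3.9412.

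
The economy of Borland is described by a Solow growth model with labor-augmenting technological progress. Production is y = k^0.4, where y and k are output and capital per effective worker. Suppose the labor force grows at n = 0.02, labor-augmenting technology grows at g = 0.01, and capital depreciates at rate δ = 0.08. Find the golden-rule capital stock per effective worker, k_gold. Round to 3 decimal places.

k_gold ≈ 8.599

n + g + δ = 0.02 + 0.01 + 0.08 = 0.11.
Golden rule sets MPK = n+g+δ: 0.4·k^(0.4−1) = 0.11, so k_gold = (0.4/0.11)^(1/0.6) ≈ 8.5990.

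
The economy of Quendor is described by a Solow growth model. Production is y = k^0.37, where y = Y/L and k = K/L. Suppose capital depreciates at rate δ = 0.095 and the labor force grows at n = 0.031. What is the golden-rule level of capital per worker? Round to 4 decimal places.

Break-even investment rate: n + δ = 0.031 + 0.095 = 0.126.
Maximizing c = f(k) − (n+δ)·k gives f'(k) = n+δ, i.e. 0.37·k^(0.37−1) = 0.126, so k_gold = (0.37/0.126)^(1/0.63) ≈ 5.5283.

k_gold ≈ 5.5283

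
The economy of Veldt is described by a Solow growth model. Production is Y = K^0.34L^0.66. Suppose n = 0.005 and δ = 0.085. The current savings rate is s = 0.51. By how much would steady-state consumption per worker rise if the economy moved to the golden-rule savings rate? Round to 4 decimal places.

Δc ≈ 0.1114

n + δ = 0.005 + 0.085 = 0.09.
Current steady state (s = 0.51): k* = (0.51/0.09)^(1/0.66) ≈ 13.8486, y* = 13.8486^0.34 ≈ 2.4439, c* = (1−0.51)·2.4439 ≈ 1.1975.
Setting f'(k) = n+δ gives 0.34·k^(0.34−1) = 0.09, hence k_gold = (0.34/0.09)^(1/0.66) ≈ 7.4920.
y_gold = 7.4920^0.34 ≈ 1.9832, c_gold = y_gold − 0.09·k_gold ≈ 1.3089.
Gain: Δc = 1.3089 − 1.1975 ≈ 0.1114.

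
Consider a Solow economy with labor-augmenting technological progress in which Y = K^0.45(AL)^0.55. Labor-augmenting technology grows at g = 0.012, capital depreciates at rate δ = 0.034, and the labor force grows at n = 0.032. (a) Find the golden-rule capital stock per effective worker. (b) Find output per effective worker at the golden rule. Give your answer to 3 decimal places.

(a) k_gold ≈ 24.202; (b) y_gold ≈ 4.195

n + g + δ = 0.032 + 0.012 + 0.034 = 0.078.
At the golden rule the marginal product of capital equals n+g+δ: 0.45·k^(0.45−1) = 0.078. Solving, k_gold = (0.45/0.078)^(1/0.55) ≈ 24.2020.
y_gold = 24.2020^0.45 ≈ 4.1950.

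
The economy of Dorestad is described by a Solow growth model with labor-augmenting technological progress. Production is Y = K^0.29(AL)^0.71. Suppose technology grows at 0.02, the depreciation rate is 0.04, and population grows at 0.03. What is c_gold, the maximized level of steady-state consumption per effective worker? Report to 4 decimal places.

c_gold ≈ 1.1450

n + g + δ = 0.03 + 0.02 + 0.04 = 0.09.
At the golden rule the marginal product of capital equals n+g+δ: 0.29·k^(0.29−1) = 0.09. Solving, k_gold = (0.29/0.09)^(1/0.71) ≈ 5.1965.
y_gold = 5.1965^0.29 ≈ 1.6127.
c_gold = y_gold − (n+g+δ)·k_gold = 1.6127 − 0.09·5.1965 ≈ 1.1450.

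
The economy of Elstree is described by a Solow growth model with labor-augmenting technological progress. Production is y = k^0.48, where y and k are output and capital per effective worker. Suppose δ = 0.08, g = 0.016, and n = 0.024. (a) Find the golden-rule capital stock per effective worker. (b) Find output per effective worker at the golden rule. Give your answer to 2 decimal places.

(a) k_gold ≈ 14.38; (b) y_gold ≈ 3.60

Break-even investment rate: n + g + δ = 0.024 + 0.016 + 0.08 = 0.12.
Setting f'(k) = n+g+δ gives 0.48·k^(0.48−1) = 0.12, hence k_gold = (0.48/0.12)^(1/0.52) ≈ 14.3816.
y_gold = 14.3816^0.48 ≈ 3.5954.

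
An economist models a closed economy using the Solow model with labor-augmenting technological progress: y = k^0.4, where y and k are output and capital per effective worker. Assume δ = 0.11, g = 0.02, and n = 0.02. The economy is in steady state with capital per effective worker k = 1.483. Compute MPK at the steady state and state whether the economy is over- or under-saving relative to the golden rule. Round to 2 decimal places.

under-saving; MPK ≈ 0.32

Break-even investment rate: n + g + δ = 0.02 + 0.02 + 0.11 = 0.15.
MPK = 0.4·k^(0.4−1) = 0.4·1.483^(-0.6) ≈ 0.3158.
MPK > 0.15, so the economy is dynamically efficient (under-saving).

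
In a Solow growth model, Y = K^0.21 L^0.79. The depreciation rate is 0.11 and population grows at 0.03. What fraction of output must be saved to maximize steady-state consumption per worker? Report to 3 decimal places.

s_gold = 0.210

n + δ = 0.03 + 0.11 = 0.14.
At the golden rule MPK = n+δ, and in any Cobb-Douglas steady state s = (n+δ)·k/y = MPK·k/y = capital's share 0.21.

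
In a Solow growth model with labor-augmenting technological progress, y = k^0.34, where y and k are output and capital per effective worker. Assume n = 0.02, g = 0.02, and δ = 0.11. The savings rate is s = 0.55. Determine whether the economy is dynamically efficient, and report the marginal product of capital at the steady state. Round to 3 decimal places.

dynamically inefficient; MPK ≈ 0.093

Capital per effective worker breaks even when investment replaces (n + g + δ)·k; here n + g + δ = 0.15.
Steady-state k*: s·k^0.34 = 0.15·k gives k* = (0.55/0.15)^(1/0.66) ≈ 7.1607.
MPK = 0.34·7.1607^(-0.66) ≈ 0.0927.
MPK < n+g+δ = 0.15, so the economy is dynamically inefficient (over-saving).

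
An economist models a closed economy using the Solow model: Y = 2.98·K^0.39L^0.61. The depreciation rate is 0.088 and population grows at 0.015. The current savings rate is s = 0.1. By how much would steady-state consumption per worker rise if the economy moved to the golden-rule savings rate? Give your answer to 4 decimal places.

The effective depreciation rate is n + δ = 0.015 + 0.088 = 0.103.
Current steady state (s = 0.1): k* = (0.1·2.98/0.103)^(1/0.61) ≈ 5.7064, y* = 2.98·5.7064^0.39 ≈ 5.8775, c* = (1−0.1)·5.8775 ≈ 5.2898.
Setting f'(k) = n+δ gives 0.39·2.98·k^(0.39−1) = 0.103, hence k_gold = (0.39·2.98/0.103)^(1/0.61) ≈ 53.1273.
y_gold = 2.98·53.1273^0.39 ≈ 14.0310, c_gold = y_gold − 0.103·k_gold ≈ 8.5589.
Gain: Δc = 8.5589 − 5.2898 ≈ 3.2691.

Δc ≈ 3.2691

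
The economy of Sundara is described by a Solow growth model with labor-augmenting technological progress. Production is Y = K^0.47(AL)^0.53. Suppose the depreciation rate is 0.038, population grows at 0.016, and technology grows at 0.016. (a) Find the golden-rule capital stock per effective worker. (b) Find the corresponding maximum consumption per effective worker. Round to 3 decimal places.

(a) k_gold ≈ 36.339; (b) c_gold ≈ 2.868

n + g + δ = 0.016 + 0.016 + 0.038 = 0.07.
At the golden rule the marginal product of capital equals n+g+δ: 0.47·k^(0.47−1) = 0.07. Solving, k_gold = (0.47/0.07)^(1/0.53) ≈ 36.3393.
y_gold = 36.3393^0.47 ≈ 5.4122; c_gold = y_gold − 0.07·k_gold ≈ 2.8685.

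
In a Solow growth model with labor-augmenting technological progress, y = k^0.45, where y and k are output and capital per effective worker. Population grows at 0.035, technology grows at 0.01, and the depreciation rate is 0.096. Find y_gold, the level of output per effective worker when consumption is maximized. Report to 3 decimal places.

Break-even investment rate: n + g + δ = 0.035 + 0.01 + 0.096 = 0.141.
At the golden rule the marginal product of capital equals n+g+δ: 0.45·k^(0.45−1) = 0.141. Solving, k_gold = (0.45/0.141)^(1/0.55) ≈ 8.2481.
Output: y_gold = k_gold^0.45 = 8.2481^0.45 ≈ 2.5844.

y_gold ≈ 2.584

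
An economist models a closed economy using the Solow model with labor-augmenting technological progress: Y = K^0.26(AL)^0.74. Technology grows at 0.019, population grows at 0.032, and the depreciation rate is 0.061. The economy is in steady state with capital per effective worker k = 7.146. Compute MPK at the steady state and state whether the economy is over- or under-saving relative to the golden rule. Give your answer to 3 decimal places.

over-saving; MPK ≈ 0.061

n + g + δ = 0.032 + 0.019 + 0.061 = 0.112.
MPK = 0.26·k^(0.26−1) = 0.26·7.146^(-0.74) ≈ 0.0607.
MPK < 0.112, so the economy is dynamically inefficient (over-saving).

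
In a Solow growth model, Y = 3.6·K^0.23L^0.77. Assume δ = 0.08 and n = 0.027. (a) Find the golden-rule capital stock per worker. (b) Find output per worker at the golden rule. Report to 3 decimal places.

(a) k_gold ≈ 14.259; (b) y_gold ≈ 6.633

Capital per worker breaks even when investment replaces (n + δ)·k; here n + δ = 0.107.
Setting f'(k) = n+δ gives 0.23·3.6·k^(0.23−1) = 0.107, hence k_gold = (0.23·3.6/0.107)^(1/0.77) ≈ 14.2589.
y_gold = 3.6·14.2589^0.23 ≈ 6.6335.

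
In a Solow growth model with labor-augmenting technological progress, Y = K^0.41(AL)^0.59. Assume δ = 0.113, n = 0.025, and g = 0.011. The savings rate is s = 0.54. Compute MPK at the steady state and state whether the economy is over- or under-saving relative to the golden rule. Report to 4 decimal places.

over-saving; MPK ≈ 0.1131

n + g + δ = 0.025 + 0.011 + 0.113 = 0.149.
Steady-state k*: s·k^0.41 = 0.149·k gives k* = (0.54/0.149)^(1/0.59) ≈ 8.8677.
MPK = 0.41·8.8677^(-0.59) ≈ 0.1131.
MPK < n+g+δ = 0.149, so the economy is dynamically inefficient (over-saving).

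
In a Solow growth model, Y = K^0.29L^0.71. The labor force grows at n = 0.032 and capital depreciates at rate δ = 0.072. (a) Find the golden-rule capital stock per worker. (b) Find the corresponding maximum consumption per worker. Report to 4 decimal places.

(a) k_gold ≈ 4.2391; (b) c_gold ≈ 1.0794

n + δ = 0.032 + 0.072 = 0.104.
Maximizing c = f(k) − (n+δ)·k gives f'(k) = n+δ, i.e. 0.29·k^(0.29−1) = 0.104, so k_gold = (0.29/0.104)^(1/0.71) ≈ 4.2391.
y_gold = 4.2391^0.29 ≈ 1.5202; c_gold = y_gold − 0.104·k_gold ≈ 1.0794.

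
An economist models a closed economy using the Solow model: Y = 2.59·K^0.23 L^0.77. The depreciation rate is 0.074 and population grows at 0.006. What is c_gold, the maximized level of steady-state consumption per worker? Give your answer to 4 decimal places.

c_gold ≈ 3.6328

Break-even investment rate: n + δ = 0.006 + 0.074 = 0.08.
Golden rule sets MPK = n+δ: 0.23·2.59·k^(0.23−1) = 0.08, so k_gold = (0.23·2.59/0.08)^(1/0.77) ≈ 13.5640.
y_gold = 2.59·13.5640^0.23 ≈ 4.7179.
c_gold = y_gold − (n+δ)·k_gold = 4.7179 − 0.08·13.5640 ≈ 3.6328.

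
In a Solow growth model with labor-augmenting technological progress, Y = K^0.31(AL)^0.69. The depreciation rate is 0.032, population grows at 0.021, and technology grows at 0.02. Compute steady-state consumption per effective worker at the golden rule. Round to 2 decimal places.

The effective depreciation rate is n + g + δ = 0.021 + 0.02 + 0.032 = 0.073.
At the golden rule the marginal product of capital equals n+g+δ: 0.31·k^(0.31−1) = 0.073. Solving, k_gold = (0.31/0.073)^(1/0.69) ≈ 8.1321.
y_gold = 8.1321^0.31 ≈ 1.9150.
c_gold = y_gold − (n+g+δ)·k_gold = 1.9150 − 0.073·8.1321 ≈ 1.3213.

c_gold ≈ 1.32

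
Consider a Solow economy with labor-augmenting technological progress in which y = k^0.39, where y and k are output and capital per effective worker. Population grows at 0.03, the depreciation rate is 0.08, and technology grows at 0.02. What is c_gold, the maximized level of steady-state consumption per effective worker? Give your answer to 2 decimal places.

Capital per effective worker breaks even when investment replaces (n + g + δ)·k; here n + g + δ = 0.13.
Maximizing c = f(k) − (n+g+δ)·k gives f'(k) = n+g+δ, i.e. 0.39·k^(0.39−1) = 0.13, so k_gold = (0.39/0.13)^(1/0.61) ≈ 6.0557.
y_gold = 6.0557^0.39 ≈ 2.0186.
c_gold = y_gold − (n+g+δ)·k_gold = 2.0186 − 0.13·6.0557 ≈ 1.2313.

c_gold ≈ 1.23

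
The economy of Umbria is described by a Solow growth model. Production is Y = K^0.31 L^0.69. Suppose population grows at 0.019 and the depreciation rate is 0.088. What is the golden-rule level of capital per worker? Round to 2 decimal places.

k_gold ≈ 4.67

n + δ = 0.019 + 0.088 = 0.107.
Setting f'(k) = n+δ gives 0.31·k^(0.31−1) = 0.107, hence k_gold = (0.31/0.107)^(1/0.69) ≈ 4.6723.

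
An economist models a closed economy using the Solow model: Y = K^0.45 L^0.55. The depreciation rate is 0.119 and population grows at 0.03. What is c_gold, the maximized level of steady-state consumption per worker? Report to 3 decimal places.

c_gold ≈ 1.359

The effective depreciation rate is n + δ = 0.03 + 0.119 = 0.149.
At the golden rule the marginal product of capital equals n+δ: 0.45·k^(0.45−1) = 0.149. Solving, k_gold = (0.45/0.149)^(1/0.55) ≈ 7.4606.
y_gold = 7.4606^0.45 ≈ 2.4703.
c_gold = y_gold − (n+δ)·k_gold = 2.4703 − 0.149·7.4606 ≈ 1.3587.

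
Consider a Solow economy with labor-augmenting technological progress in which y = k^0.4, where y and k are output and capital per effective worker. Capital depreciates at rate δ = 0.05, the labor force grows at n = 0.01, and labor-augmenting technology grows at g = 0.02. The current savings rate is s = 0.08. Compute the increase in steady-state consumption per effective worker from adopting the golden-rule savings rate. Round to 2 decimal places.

The effective depreciation rate is n + g + δ = 0.01 + 0.02 + 0.05 = 0.08.
Current steady state (s = 0.08): k* = (0.08/0.08)^(1/0.6) ≈ 1.0000, y* = 1.0000^0.4 ≈ 1.0000, c* = (1−0.08)·1.0000 ≈ 0.9200.
At the golden rule the marginal product of capital equals n+g+δ: 0.4·k^(0.4−1) = 0.08. Solving, k_gold = (0.4/0.08)^(1/0.6) ≈ 14.6201.
y_gold = 14.6201^0.4 ≈ 2.9240, c_gold = y_gold − 0.08·k_gold ≈ 1.7544.
Gain: Δc = 1.7544 − 0.9200 ≈ 0.8344.

Δc ≈ 0.83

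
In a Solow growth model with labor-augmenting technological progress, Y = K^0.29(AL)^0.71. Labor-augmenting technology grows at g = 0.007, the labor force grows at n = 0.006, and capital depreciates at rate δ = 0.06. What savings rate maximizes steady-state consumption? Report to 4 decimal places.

s_gold = 0.2900

n + g + δ = 0.006 + 0.007 + 0.06 = 0.073.
At the golden rule MPK = n+g+δ, and in any Cobb-Douglas steady state s = (n+g+δ)·k/y = MPK·k/y = capital's share 0.29.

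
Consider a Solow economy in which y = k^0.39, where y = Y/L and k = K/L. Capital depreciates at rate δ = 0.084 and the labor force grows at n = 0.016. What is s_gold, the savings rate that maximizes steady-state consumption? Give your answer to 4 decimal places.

s_gold = 0.3900

Break-even investment rate: n + δ = 0.016 + 0.084 = 0.1.
At the golden rule MPK = n+δ, and in any Cobb-Douglas steady state s = (n+δ)·k/y = MPK·k/y = capital's share 0.39.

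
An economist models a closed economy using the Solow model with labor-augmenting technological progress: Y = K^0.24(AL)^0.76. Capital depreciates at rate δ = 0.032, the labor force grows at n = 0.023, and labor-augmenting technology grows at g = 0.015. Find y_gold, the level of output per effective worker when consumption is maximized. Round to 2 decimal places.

Capital per effective worker breaks even when investment replaces (n + g + δ)·k; here n + g + δ = 0.07.
Setting f'(k) = n+g+δ gives 0.24·k^(0.24−1) = 0.07, hence k_gold = (0.24/0.07)^(1/0.76) ≈ 5.0594.
Output: y_gold = k_gold^0.24 = 5.0594^0.24 ≈ 1.4756.

y_gold ≈ 1.48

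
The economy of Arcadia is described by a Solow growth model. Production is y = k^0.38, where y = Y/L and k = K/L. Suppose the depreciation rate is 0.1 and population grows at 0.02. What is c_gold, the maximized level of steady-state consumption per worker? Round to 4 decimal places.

Break-even investment rate: n + δ = 0.02 + 0.1 = 0.12.
Maximizing c = f(k) − (n+δ)·k gives f'(k) = n+δ, i.e. 0.38·k^(0.38−1) = 0.12, so k_gold = (0.38/0.12)^(1/0.62) ≈ 6.4183.
y_gold = 6.4183^0.38 ≈ 2.0268.
c_gold = y_gold − (n+δ)·k_gold = 2.0268 − 0.12·6.4183 ≈ 1.2566.

c_gold ≈ 1.2566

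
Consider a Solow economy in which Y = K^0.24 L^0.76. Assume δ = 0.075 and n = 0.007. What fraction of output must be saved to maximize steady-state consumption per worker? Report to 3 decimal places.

s_gold = 0.240

n + δ = 0.007 + 0.075 = 0.082.
At the golden rule MPK = n+δ, and in any Cobb-Douglas steady state s = (n+δ)·k/y = MPK·k/y = capital's share 0.24.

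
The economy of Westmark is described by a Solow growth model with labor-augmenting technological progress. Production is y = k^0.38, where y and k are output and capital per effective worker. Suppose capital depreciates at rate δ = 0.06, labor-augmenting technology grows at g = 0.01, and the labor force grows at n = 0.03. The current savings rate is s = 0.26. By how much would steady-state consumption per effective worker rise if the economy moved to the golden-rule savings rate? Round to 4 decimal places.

n + g + δ = 0.03 + 0.01 + 0.06 = 0.1.
Current steady state (s = 0.26): k* = (0.26/0.1)^(1/0.62) ≈ 4.6699, y* = 4.6699^0.38 ≈ 1.7961, c* = (1−0.26)·1.7961 ≈ 1.3291.
Maximizing c = f(k) − (n+g+δ)·k gives f'(k) = n+g+δ, i.e. 0.38·k^(0.38−1) = 0.1, so k_gold = (0.38/0.1)^(1/0.62) ≈ 8.6126.
y_gold = 8.6126^0.38 ≈ 2.2665, c_gold = y_gold − 0.1·k_gold ≈ 1.4052.
Gain: Δc = 1.4052 − 1.3291 ≈ 0.0761.

Δc ≈ 0.0761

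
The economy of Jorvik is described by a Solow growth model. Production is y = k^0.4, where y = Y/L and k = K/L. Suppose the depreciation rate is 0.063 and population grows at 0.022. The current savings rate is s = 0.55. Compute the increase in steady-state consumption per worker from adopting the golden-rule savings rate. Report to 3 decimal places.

The effective depreciation rate is n + δ = 0.022 + 0.063 = 0.085.
Current steady state (s = 0.55): k* = (0.55/0.085)^(1/0.6) ≈ 22.4684, y* = 22.4684^0.4 ≈ 3.4724, c* = (1−0.55)·3.4724 ≈ 1.5626.
At the golden rule the marginal product of capital equals n+δ: 0.4·k^(0.4−1) = 0.085. Solving, k_gold = (0.4/0.085)^(1/0.6) ≈ 13.2150.
y_gold = 13.2150^0.4 ≈ 2.8082, c_gold = y_gold − 0.085·k_gold ≈ 1.6849.
Gain: Δc = 1.6849 − 1.5626 ≈ 0.1223.

Δc ≈ 0.122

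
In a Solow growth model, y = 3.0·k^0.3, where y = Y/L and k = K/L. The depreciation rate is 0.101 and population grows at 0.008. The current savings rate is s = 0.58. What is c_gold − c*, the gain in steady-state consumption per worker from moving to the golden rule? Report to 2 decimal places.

Capital per worker breaks even when investment replaces (n + δ)·k; here n + δ = 0.109.
Current steady state (s = 0.58): k* = (0.58·3.0/0.109)^(1/0.7) ≈ 52.3295, y* = 3.0·52.3295^0.3 ≈ 9.8343, c* = (1−0.58)·9.8343 ≈ 4.1304.
At the golden rule the marginal product of capital equals n+δ: 0.3·3.0·k^(0.3−1) = 0.109. Solving, k_gold = (0.3·3.0/0.109)^(1/0.7) ≈ 20.4050.
y_gold = 3.0·20.4050^0.3 ≈ 7.4138, c_gold = y_gold − 0.109·k_gold ≈ 5.1897.
Gain: Δc = 5.1897 − 4.1304 ≈ 1.0593.

Δc ≈ 1.06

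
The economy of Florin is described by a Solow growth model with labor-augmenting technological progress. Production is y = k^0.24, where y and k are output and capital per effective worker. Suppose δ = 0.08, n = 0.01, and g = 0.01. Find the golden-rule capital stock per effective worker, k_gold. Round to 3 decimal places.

k_gold ≈ 3.164

n + g + δ = 0.01 + 0.01 + 0.08 = 0.1.
Setting f'(k) = n+g+δ gives 0.24·k^(0.24−1) = 0.1, hence k_gold = (0.24/0.1)^(1/0.76) ≈ 3.1643.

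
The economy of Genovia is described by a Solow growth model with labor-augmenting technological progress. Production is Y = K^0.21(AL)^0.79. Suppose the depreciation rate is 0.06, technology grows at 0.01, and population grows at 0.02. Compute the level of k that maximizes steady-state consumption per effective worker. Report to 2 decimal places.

k_gold ≈ 2.92

The effective depreciation rate is n + g + δ = 0.02 + 0.01 + 0.06 = 0.09.
Setting f'(k) = n+g+δ gives 0.21·k^(0.21−1) = 0.09, hence k_gold = (0.21/0.09)^(1/0.79) ≈ 2.9228.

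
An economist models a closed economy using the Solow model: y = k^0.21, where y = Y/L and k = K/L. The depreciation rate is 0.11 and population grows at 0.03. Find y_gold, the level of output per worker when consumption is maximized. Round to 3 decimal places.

Capital per worker breaks even when investment replaces (n + δ)·k; here n + δ = 0.14.
Golden rule sets MPK = n+δ: 0.21·k^(0.21−1) = 0.14, so k_gold = (0.21/0.14)^(1/0.79) ≈ 1.6707.
Output: y_gold = k_gold^0.21 = 1.6707^0.21 ≈ 1.1138.

y_gold ≈ 1.114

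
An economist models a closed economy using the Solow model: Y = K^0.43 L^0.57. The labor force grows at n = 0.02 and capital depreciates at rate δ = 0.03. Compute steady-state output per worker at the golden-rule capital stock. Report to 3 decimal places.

y_gold ≈ 5.070

Break-even investment rate: n + δ = 0.02 + 0.03 = 0.05.
Maximizing c = f(k) − (n+δ)·k gives f'(k) = n+δ, i.e. 0.43·k^(0.43−1) = 0.05, so k_gold = (0.43/0.05)^(1/0.57) ≈ 43.5984.
Output: y_gold = k_gold^0.43 = 43.5984^0.43 ≈ 5.0696.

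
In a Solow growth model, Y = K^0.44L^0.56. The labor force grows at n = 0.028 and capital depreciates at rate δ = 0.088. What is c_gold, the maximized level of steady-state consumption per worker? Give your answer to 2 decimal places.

c_gold ≈ 1.60

The effective depreciation rate is n + δ = 0.028 + 0.088 = 0.116.
Golden rule sets MPK = n+δ: 0.44·k^(0.44−1) = 0.116, so k_gold = (0.44/0.116)^(1/0.56) ≈ 10.8123.
y_gold = 10.8123^0.44 ≈ 2.8505.
c_gold = y_gold − (n+δ)·k_gold = 2.8505 − 0.116·10.8123 ≈ 1.5963.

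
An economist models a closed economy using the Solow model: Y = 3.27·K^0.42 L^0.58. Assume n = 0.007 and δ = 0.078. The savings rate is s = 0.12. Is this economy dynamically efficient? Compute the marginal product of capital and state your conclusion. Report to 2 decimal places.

dynamically efficient; MPK ≈ 0.30

The effective depreciation rate is n + δ = 0.007 + 0.078 = 0.085.
Steady-state k*: s·A·k^0.42 = 0.085·k gives k* = (0.12·3.27/0.085)^(1/0.58) ≈ 13.9753.
MPK = 0.42·3.27·13.9753^(-0.58) ≈ 0.2975.
MPK > n+δ = 0.085, so the economy is dynamically efficient (under-saving).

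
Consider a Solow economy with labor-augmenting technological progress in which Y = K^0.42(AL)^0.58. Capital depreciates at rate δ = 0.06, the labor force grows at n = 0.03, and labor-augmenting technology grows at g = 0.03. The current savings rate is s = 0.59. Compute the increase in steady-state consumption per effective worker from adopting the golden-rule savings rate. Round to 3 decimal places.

Capital per effective worker breaks even when investment replaces (n + g + δ)·k; here n + g + δ = 0.12.
Current steady state (s = 0.59): k* = (0.59/0.12)^(1/0.58) ≈ 15.5789, y* = 15.5789^0.42 ≈ 3.1686, c* = (1−0.59)·3.1686 ≈ 1.2991.
Maximizing c = f(k) − (n+g+δ)·k gives f'(k) = n+g+δ, i.e. 0.42·k^(0.42−1) = 0.12, so k_gold = (0.42/0.12)^(1/0.58) ≈ 8.6706.
y_gold = 8.6706^0.42 ≈ 2.4773, c_gold = y_gold − 0.12·k_gold ≈ 1.4368.
Gain: Δc = 1.4368 − 1.2991 ≈ 0.1377.

Δc ≈ 0.138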